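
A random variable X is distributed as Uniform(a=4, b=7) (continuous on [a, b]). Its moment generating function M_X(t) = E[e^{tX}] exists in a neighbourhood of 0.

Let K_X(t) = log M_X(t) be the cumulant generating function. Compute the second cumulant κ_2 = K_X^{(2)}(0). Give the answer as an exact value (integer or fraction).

M_X(t) = (e^(7*t) - e^(4*t))/(3*t)
K_X(t) = log M_X(t) = -log(t) + log(e^(7*t) - e^(4*t)) - log(3)
K^(2)(t) = (-9*t^2*e^(3*t) + e^(6*t) - 2*e^(3*t) + 1)/(t^2*e^(6*t) - 2*t^2*e^(3*t) + t^2)

κ_2 = K^(2)(0) = 3/4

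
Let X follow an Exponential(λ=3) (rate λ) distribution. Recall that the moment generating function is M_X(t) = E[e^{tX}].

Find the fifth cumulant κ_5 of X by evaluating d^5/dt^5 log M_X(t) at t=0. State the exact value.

κ_5 = D^5[K](0) = 8/81

M_X(t) = 3/(3 - t)
K_X(t) = log M_X(t) = -log(3 - t) + log(3)
D^5[K](t) = -24/(t^5 - 15*t^4 + 90*t^3 - 270*t^2 + 405*t - 243)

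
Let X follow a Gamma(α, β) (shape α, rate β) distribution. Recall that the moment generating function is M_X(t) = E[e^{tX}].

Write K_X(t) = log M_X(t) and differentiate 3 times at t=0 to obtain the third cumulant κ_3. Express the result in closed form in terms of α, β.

κ_3 = D^3[K](0) = 2*α/β^3

M_X(t) = (β/(β - t))^α
K_X(t) = log M_X(t) = α*(log(β) - log(β - t))
D^3[K](t) = -2*α/(-β^3 + 3*β^2*t - 3*β*t^2 + t^3)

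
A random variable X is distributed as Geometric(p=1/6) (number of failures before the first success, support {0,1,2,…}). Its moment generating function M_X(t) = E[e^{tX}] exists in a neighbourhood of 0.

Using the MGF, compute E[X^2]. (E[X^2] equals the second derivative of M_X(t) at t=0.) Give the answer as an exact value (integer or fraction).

M_X(t) = 1/(6*(1 - 5*e^(t)/6))
dM/dt = 5*e^(t)/(25*e^(2*t) - 60*e^(t) + 36)
d^2M/dt^2 = (-25*e^(2*t) - 30*e^(t))/(125*e^(3*t) - 450*e^(2*t) + 540*e^(t) - 216)

E[X^2] = d^2M/dt^2 |_{t=0} = 55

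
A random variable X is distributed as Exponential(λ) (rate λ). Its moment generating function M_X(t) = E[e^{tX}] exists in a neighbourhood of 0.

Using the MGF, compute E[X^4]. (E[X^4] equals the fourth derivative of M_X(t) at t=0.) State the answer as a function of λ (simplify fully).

E[X^4] = D^4[M](0) = 24/λ^4

M_X(t) = λ/(λ - t)
D^4[M](t) = -24*λ/(-λ^5 + 5*λ^4*t - 10*λ^3*t^2 + 10*λ^2*t^3 - 5*λ*t^4 + t^5)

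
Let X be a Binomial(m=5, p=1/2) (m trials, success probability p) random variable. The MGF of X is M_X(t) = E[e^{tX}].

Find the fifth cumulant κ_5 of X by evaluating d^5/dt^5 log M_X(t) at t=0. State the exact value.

κ_5 = d^5K/dt^5 |_{t=0} = 0

M_X(t) = (e^(t)/2 + 1/2)^5
K_X(t) = log M_X(t) = 5*log(e^(t)/2 + 1/2)
dK/dt = 5*e^(t)/(e^(t) + 1)
d^2K/dt^2 = 5*e^(t)/(e^(2*t) + 2*e^(t) + 1)
d^3K/dt^3 = (-5*e^(2*t) + 5*e^(t))/(e^(3*t) + 3*e^(2*t) + 3*e^(t) + 1)
d^4K/dt^4 = (5*e^(3*t) - 20*e^(2*t) + 5*e^(t))/(e^(4*t) + 4*e^(3*t) + 6*e^(2*t) + 4*e^(t) + 1)
d^5K/dt^5 = (-5*e^(4*t) + 55*e^(3*t) - 55*e^(2*t) + 5*e^(t))/(e^(5*t) + 5*e^(4*t) + 10*e^(3*t) + 10*e^(2*t) + 5*e^(t) + 1)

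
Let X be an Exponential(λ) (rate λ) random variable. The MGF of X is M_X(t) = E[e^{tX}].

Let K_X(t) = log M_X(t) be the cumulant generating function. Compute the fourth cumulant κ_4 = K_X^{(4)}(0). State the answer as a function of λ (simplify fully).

κ_4 = D^4[K](0) = 6/λ^4

M_X(t) = λ/(λ - t)
K_X(t) = log M_X(t) = log(λ) - log(λ - t)
D^4[K](t) = 6/(λ^4 - 4*λ^3*t + 6*λ^2*t^2 - 4*λ*t^3 + t^4)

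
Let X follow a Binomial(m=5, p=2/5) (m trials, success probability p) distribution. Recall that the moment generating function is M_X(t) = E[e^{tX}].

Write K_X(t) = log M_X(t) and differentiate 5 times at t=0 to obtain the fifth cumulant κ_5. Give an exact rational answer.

κ_5 = d^5K/dt^5 |_{t=0} = -282/625

M_X(t) = (2*e^(t)/5 + 3/5)^5
K_X(t) = log M_X(t) = 5*log(2*e^(t)/5 + 3/5)
dK/dt = 10*e^(t)/(2*e^(t) + 3)
d^2K/dt^2 = 30*e^(t)/(4*e^(2*t) + 12*e^(t) + 9)
d^3K/dt^3 = (-60*e^(2*t) + 90*e^(t))/(8*e^(3*t) + 36*e^(2*t) + 54*e^(t) + 27)
d^4K/dt^4 = (120*e^(3*t) - 720*e^(2*t) + 270*e^(t))/(16*e^(4*t) + 96*e^(3*t) + 216*e^(2*t) + 216*e^(t) + 81)
d^5K/dt^5 = (-240*e^(4*t) + 3960*e^(3*t) - 5940*e^(2*t) + 810*e^(t))/(32*e^(5*t) + 240*e^(4*t) + 720*e^(3*t) + 1080*e^(2*t) + 810*e^(t) + 243)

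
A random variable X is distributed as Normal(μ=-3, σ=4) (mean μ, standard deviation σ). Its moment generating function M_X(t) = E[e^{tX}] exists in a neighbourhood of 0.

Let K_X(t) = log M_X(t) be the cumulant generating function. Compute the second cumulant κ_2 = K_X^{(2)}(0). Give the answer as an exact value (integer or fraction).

κ_2 = D^2[K](0) = 16

M_X(t) = e^(8*t^2 - 3*t)
K_X(t) = log M_X(t) = 8*t^2 - 3*t
D^2[K](t) = 16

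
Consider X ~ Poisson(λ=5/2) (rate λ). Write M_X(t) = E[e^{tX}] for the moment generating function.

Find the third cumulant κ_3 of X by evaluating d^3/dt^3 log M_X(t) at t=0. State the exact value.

M_X(t) = e^(5*e^(t)/2 - 5/2)
K_X(t) = log M_X(t) = 5*e^(t)/2 - 5/2
K^(3)(t) = 5*e^(t)/2

κ_3 = K^(3)(0) = 5/2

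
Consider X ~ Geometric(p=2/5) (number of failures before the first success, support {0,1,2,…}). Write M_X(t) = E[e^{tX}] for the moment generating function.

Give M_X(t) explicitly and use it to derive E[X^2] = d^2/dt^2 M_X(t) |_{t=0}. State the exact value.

E[X^2] = d^2M/dt^2 |_{t=0} = 6

M_X(t) = 2/(5*(1 - 3*e^(t)/5))
dM/dt = 6*e^(t)/(9*e^(2*t) - 30*e^(t) + 25)
d^2M/dt^2 = (-18*e^(2*t) - 30*e^(t))/(27*e^(3*t) - 135*e^(2*t) + 225*e^(t) - 125)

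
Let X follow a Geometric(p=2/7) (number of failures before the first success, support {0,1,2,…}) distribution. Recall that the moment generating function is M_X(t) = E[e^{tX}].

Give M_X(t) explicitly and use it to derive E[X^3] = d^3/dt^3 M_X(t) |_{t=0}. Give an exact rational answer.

M_X(t) = 2/(7*(1 - 5*e^(t)/7))
M′(t) = 10*e^(t)/(25*e^(2*t) - 70*e^(t) + 49)
M′′(t) = (-50*e^(2*t) - 70*e^(t))/(125*e^(3*t) - 525*e^(2*t) + 735*e^(t) - 343)
M′′′(t) = (250*e^(3*t) + 1400*e^(2*t) + 490*e^(t))/(625*e^(4*t) - 3500*e^(3*t) + 7350*e^(2*t) - 6860*e^(t) + 2401)

E[X^3] = M′′′(0) = 535/4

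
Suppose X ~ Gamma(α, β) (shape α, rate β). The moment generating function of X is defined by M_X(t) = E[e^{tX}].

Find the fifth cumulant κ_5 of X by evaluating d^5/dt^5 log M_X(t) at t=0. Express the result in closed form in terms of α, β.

M_X(t) = (β/(β - t))^α
K_X(t) = log M_X(t) = α*(log(β) - log(β - t))
D^5[K](t) = -24*α/(-β^5 + 5*β^4*t - 10*β^3*t^2 + 10*β^2*t^3 - 5*β*t^4 + t^5)

κ_5 = D^5[K](0) = 24*α/β^5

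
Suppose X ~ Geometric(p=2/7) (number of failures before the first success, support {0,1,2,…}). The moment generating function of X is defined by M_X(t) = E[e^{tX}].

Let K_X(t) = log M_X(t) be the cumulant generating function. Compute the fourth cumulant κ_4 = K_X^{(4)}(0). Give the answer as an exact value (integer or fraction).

κ_4 = D^4[K](0) = 3745/8

M_X(t) = 2/(7*(1 - 5*e^(t)/7))
K_X(t) = log M_X(t) = -log(1 - 5*e^(t)/7) - log(7) + log(2)
D^4[K](t) = (875*e^(3*t) + 4900*e^(2*t) + 1715*e^(t))/(625*e^(4*t) - 3500*e^(3*t) + 7350*e^(2*t) - 6860*e^(t) + 2401)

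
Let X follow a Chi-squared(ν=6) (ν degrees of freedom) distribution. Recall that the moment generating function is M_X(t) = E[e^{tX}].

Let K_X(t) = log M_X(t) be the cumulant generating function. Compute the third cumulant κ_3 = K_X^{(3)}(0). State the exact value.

M_X(t) = (1 - 2*t)^(-3)
K_X(t) = log M_X(t) = -3*log(1 - 2*t)
dK/dt = -6/(2*t - 1)
d^2K/dt^2 = 12/(4*t^2 - 4*t + 1)
d^3K/dt^3 = -48/(8*t^3 - 12*t^2 + 6*t - 1)

κ_3 = d^3K/dt^3 |_{t=0} = 48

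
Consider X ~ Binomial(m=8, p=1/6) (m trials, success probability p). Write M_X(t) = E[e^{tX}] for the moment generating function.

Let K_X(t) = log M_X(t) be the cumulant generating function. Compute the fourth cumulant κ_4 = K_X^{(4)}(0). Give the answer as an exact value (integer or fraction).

M_X(t) = (e^(t)/6 + 5/6)^8
K_X(t) = log M_X(t) = 8*log(e^(t)/6 + 5/6)
D^4[K](t) = (40*e^(3*t) - 800*e^(2*t) + 1000*e^(t))/(e^(4*t) + 20*e^(3*t) + 150*e^(2*t) + 500*e^(t) + 625)

κ_4 = D^4[K](0) = 5/27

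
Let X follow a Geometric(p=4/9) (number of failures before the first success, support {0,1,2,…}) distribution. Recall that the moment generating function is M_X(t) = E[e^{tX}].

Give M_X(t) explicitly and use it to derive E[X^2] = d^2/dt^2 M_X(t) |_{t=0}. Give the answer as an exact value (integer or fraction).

E[X^2] = D^2[M](0) = 35/8

M_X(t) = 4/(9*(1 - 5*e^(t)/9))
D^2[M](t) = (-100*e^(2*t) - 180*e^(t))/(125*e^(3*t) - 675*e^(2*t) + 1215*e^(t) - 729)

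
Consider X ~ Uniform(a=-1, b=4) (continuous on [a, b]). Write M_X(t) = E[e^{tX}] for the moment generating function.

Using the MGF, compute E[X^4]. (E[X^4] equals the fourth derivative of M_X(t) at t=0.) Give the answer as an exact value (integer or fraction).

E[X^4] = D^4[M](0) = 41

M_X(t) = (e^(4*t) - e^(-t))/(5*t)
D^4[M](t) = (256*t^4*e^(5*t) - t^4 - 256*t^3*e^(5*t) - 4*t^3 + 192*t^2*e^(5*t) - 12*t^2 - 96*t*e^(5*t) - 24*t + 24*e^(5*t) - 24)*e^(-t)/(5*t^5)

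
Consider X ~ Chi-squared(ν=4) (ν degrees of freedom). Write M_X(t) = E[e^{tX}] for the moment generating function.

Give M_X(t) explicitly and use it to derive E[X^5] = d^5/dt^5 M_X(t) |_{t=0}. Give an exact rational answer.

M_X(t) = (1 - 2*t)^(-2)
D^5[M](t) = -23040/(128*t^7 - 448*t^6 + 672*t^5 - 560*t^4 + 280*t^3 - 84*t^2 + 14*t - 1)

E[X^5] = D^5[M](0) = 23040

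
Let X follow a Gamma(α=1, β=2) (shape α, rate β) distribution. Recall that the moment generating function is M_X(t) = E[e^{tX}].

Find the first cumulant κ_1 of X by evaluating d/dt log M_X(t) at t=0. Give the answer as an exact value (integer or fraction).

M_X(t) = 2/(2 - t)
K_X(t) = log M_X(t) = -log(2 - t) + log(2)
K′(t) = -1/(t - 2)

κ_1 = K′(0) = 1/2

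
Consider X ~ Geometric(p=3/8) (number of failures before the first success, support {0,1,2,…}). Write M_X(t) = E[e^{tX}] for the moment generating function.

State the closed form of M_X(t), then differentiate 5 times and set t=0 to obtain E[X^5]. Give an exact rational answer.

E[X^5] = D^5[M](0) = 338135/81

M_X(t) = 3/(8*(1 - 5*e^(t)/8))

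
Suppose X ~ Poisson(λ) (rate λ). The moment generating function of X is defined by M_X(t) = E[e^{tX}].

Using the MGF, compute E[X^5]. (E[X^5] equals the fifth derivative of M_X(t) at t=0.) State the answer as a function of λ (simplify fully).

M_X(t) = e^(λ*(e^(t) - 1))
M′(t) = λ*e^(-λ)*e^(t)*e^(λ*e^(t))
M′′(t) = (λ^2*e^(2*t)*e^(λ*e^(t)) + λ*e^(t)*e^(λ*e^(t)))*e^(-λ)
M′′′(t) = (λ^3*e^(3*t)*e^(λ*e^(t)) + 3*λ^2*e^(2*t)*e^(λ*e^(t)) + λ*e^(t)*e^(λ*e^(t)))*e^(-λ)
M′′′′(t) = (λ^4*e^(4*t)*e^(λ*e^(t)) + 6*λ^3*e^(3*t)*e^(λ*e^(t)) + 7*λ^2*e^(2*t)*e^(λ*e^(t)) + λ*e^(t)*e^(λ*e^(t)))*e^(-λ)
M′′′′′(t) = (λ^5*e^(5*t)*e^(λ*e^(t)) + 10*λ^4*e^(4*t)*e^(λ*e^(t)) + 25*λ^3*e^(3*t)*e^(λ*e^(t)) + 15*λ^2*e^(2*t)*e^(λ*e^(t)) + λ*e^(t)*e^(λ*e^(t)))*e^(-λ)

E[X^5] = M′′′′′(0) = λ*(λ^4 + 10*λ^3 + 25*λ^2 + 15*λ + 1)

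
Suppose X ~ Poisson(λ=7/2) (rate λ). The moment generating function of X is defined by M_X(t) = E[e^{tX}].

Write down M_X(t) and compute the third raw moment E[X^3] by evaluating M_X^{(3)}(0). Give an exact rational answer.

M_X(t) = e^(7*e^(t)/2 - 7/2)
M^(3)(t) = (343*e^(3*t)*e^(7*e^(t)/2) + 294*e^(2*t)*e^(7*e^(t)/2) + 28*e^(t)*e^(7*e^(t)/2))*e^(-7/2)/8

E[X^3] = M^(3)(0) = 665/8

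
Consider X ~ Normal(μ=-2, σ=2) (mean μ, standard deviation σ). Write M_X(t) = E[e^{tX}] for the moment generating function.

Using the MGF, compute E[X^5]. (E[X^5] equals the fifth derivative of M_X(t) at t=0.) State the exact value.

E[X^5] = D^5[M](0) = -832

M_X(t) = e^(2*t^2 - 2*t)
D^5[M](t) = (1024*t^5*e^(2*t^2) - 2560*t^4*e^(2*t^2) + 5120*t^3*e^(2*t^2) - 5120*t^2*e^(2*t^2) + 3200*t*e^(2*t^2) - 832*e^(2*t^2))*e^(-2*t)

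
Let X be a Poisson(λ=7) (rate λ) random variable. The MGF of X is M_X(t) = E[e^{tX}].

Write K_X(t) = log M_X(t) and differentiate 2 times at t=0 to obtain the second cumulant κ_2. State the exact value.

M_X(t) = e^(7*e^(t) - 7)
K_X(t) = log M_X(t) = 7*e^(t) - 7
K′(t) = 7*e^(t)
K′′(t) = 7*e^(t)

κ_2 = K′′(0) = 7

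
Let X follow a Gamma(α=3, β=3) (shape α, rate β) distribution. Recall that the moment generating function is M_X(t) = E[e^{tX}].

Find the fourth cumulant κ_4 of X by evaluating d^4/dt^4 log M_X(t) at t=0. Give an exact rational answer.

κ_4 = D^4[K](0) = 2/9

M_X(t) = 27/(3 - t)^3
K_X(t) = log M_X(t) = -3*log(3 - t) + 3*log(3)
D^4[K](t) = 18/(t^4 - 12*t^3 + 54*t^2 - 108*t + 81)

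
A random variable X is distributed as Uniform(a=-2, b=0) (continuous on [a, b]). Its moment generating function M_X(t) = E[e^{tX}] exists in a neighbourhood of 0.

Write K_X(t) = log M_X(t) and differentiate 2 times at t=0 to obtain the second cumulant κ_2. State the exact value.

κ_2 = d^2K/dt^2 |_{t=0} = 1/3

M_X(t) = (1 - e^(-2*t))/(2*t)
K_X(t) = log M_X(t) = -log(t) + log(1 - e^(-2*t)) - log(2)
dK/dt = (2*t - e^(2*t) + 1)/(t*e^(2*t) - t)
d^2K/dt^2 = (-4*t^2*e^(2*t) + e^(4*t) - 2*e^(2*t) + 1)/(t^2*e^(4*t) - 2*t^2*e^(2*t) + t^2)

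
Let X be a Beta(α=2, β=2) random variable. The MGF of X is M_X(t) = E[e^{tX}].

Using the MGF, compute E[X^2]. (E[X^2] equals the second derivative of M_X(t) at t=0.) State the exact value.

M_X(t) = ₁F₁(2; 4; t)
dM/dt = ₁F₁(3; 5; t)/2
d^2M/dt^2 = 3*₁F₁(4; 6; t)/10

E[X^2] = d^2M/dt^2 |_{t=0} = 3/10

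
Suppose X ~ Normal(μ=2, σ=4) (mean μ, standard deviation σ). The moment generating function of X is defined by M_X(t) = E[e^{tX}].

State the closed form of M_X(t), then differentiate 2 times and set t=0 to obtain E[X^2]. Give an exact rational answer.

E[X^2] = M′′(0) = 20

M_X(t) = e^(8*t^2 + 2*t)
M′(t) = 16*t*e^(2*t)*e^(8*t^2) + 2*e^(2*t)*e^(8*t^2)
M′′(t) = 256*t^2*e^(2*t)*e^(8*t^2) + 64*t*e^(2*t)*e^(8*t^2) + 20*e^(2*t)*e^(8*t^2)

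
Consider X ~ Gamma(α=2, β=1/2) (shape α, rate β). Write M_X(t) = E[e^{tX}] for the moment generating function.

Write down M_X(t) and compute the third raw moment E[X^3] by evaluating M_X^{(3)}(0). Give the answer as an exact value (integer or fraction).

E[X^3] = M′′′(0) = 192

M_X(t) = 1/(4*(1/2 - t)^2)
M′(t) = -4/(8*t^3 - 12*t^2 + 6*t - 1)
M′′(t) = 24/(16*t^4 - 32*t^3 + 24*t^2 - 8*t + 1)
M′′′(t) = -192/(32*t^5 - 80*t^4 + 80*t^3 - 40*t^2 + 10*t - 1)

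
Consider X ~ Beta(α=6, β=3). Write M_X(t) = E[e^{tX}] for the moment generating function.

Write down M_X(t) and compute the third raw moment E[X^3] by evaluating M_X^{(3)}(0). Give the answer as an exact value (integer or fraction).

E[X^3] = M′′′(0) = 56/165

M_X(t) = ₁F₁(6; 9; t)
M′(t) = 2*₁F₁(7; 10; t)/3
M′′(t) = 7*₁F₁(8; 11; t)/15
M′′′(t) = 56*₁F₁(9; 12; t)/165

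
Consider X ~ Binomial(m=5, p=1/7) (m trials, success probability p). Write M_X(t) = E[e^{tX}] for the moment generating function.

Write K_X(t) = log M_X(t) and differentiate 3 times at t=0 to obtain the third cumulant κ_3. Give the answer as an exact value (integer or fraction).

κ_3 = D^3[K](0) = 150/343

M_X(t) = (e^(t)/7 + 6/7)^5
K_X(t) = log M_X(t) = 5*log(e^(t)/7 + 6/7)
D^3[K](t) = (-30*e^(2*t) + 180*e^(t))/(e^(3*t) + 18*e^(2*t) + 108*e^(t) + 216)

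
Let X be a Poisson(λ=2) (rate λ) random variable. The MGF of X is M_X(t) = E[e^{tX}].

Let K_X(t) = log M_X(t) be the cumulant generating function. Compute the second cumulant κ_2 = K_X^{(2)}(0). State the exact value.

κ_2 = K′′(0) = 2

M_X(t) = e^(2*e^(t) - 2)
K_X(t) = log M_X(t) = 2*e^(t) - 2
K′(t) = 2*e^(t)
K′′(t) = 2*e^(t)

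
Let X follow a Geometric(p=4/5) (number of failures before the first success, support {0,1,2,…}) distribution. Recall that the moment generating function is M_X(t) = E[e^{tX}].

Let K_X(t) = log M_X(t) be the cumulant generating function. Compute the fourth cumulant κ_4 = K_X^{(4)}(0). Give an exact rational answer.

M_X(t) = 4/(5*(1 - e^(t)/5))
K_X(t) = log M_X(t) = -log(1 - e^(t)/5) - log(5) + 2*log(2)
D^4[K](t) = (5*e^(3*t) + 100*e^(2*t) + 125*e^(t))/(e^(4*t) - 20*e^(3*t) + 150*e^(2*t) - 500*e^(t) + 625)

κ_4 = D^4[K](0) = 115/128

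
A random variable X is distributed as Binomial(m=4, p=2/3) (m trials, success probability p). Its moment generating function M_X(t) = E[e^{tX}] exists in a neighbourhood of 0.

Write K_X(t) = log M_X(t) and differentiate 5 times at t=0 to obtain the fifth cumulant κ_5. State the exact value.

κ_5 = D^5[K](0) = 40/81

M_X(t) = (2*e^(t)/3 + 1/3)^4
K_X(t) = log M_X(t) = 4*log(2*e^(t)/3 + 1/3)
D^5[K](t) = (-64*e^(4*t) + 352*e^(3*t) - 176*e^(2*t) + 8*e^(t))/(32*e^(5*t) + 80*e^(4*t) + 80*e^(3*t) + 40*e^(2*t) + 10*e^(t) + 1)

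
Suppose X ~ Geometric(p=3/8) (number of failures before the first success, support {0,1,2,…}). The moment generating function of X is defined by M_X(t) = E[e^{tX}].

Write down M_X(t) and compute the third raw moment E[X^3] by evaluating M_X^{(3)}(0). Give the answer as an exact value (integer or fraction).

E[X^3] = D^3[M](0) = 415/9

M_X(t) = 3/(8*(1 - 5*e^(t)/8))
D^3[M](t) = (375*e^(3*t) + 2400*e^(2*t) + 960*e^(t))/(625*e^(4*t) - 4000*e^(3*t) + 9600*e^(2*t) - 10240*e^(t) + 4096)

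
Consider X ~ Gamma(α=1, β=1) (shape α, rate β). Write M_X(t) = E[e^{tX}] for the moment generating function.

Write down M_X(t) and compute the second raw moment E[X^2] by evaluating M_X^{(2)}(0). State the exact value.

M_X(t) = 1/(1 - t)
D^2[M](t) = -2/(t^3 - 3*t^2 + 3*t - 1)

E[X^2] = D^2[M](0) = 2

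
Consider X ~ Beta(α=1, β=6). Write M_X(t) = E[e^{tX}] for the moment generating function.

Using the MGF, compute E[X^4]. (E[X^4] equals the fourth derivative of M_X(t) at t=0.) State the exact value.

E[X^4] = M^(4)(0) = 1/210

M_X(t) = ₁F₁(1; 7; t)
M^(4)(t) = ₁F₁(5; 11; t)/210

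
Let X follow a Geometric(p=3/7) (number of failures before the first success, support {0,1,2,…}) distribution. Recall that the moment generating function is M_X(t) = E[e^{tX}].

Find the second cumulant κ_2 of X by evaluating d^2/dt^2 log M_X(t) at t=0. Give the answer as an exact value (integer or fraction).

κ_2 = d^2K/dt^2 |_{t=0} = 28/9

M_X(t) = 3/(7*(1 - 4*e^(t)/7))
K_X(t) = log M_X(t) = -log(1 - 4*e^(t)/7) - log(7) + log(3)
dK/dt = -4*e^(t)/(4*e^(t) - 7)
d^2K/dt^2 = 28*e^(t)/(16*e^(2*t) - 56*e^(t) + 49)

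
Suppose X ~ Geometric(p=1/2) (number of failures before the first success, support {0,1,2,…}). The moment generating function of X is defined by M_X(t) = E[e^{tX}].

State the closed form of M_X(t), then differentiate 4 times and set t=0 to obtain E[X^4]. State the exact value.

E[X^4] = M^(4)(0) = 75

M_X(t) = 1/(2*(1 - e^(t)/2))
M^(4)(t) = (-e^(4*t) - 22*e^(3*t) - 44*e^(2*t) - 8*e^(t))/(e^(5*t) - 10*e^(4*t) + 40*e^(3*t) - 80*e^(2*t) + 80*e^(t) - 32)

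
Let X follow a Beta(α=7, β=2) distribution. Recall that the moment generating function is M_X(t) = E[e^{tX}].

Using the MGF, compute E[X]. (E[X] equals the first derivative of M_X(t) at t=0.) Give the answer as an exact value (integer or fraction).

E[X] = D[M](0) = 7/9

M_X(t) = ₁F₁(7; 9; t)
D[M](t) = 7*₁F₁(8; 10; t)/9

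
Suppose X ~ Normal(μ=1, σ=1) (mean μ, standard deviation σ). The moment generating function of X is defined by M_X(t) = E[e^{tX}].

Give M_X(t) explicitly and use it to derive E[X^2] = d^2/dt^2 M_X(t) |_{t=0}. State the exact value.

E[X^2] = M^(2)(0) = 2

M_X(t) = e^(t^2/2 + t)
M^(2)(t) = t^2*e^(t)*e^(t^2/2) + 2*t*e^(t)*e^(t^2/2) + 2*e^(t)*e^(t^2/2)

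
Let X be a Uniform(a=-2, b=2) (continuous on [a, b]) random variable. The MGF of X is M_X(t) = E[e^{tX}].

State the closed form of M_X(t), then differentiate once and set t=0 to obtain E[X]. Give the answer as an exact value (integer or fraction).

E[X] = M^(1)(0) = 0

M_X(t) = (e^(2*t) - e^(-2*t))/(4*t)
M^(1)(t) = (2*t*e^(4*t) + 2*t - e^(4*t) + 1)*e^(-2*t)/(4*t^2)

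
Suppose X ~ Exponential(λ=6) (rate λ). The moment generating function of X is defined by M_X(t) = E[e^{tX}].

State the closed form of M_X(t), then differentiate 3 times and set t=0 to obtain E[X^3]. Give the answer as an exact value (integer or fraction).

E[X^3] = D^3[M](0) = 1/36

M_X(t) = 6/(6 - t)
D^3[M](t) = 36/(t^4 - 24*t^3 + 216*t^2 - 864*t + 1296)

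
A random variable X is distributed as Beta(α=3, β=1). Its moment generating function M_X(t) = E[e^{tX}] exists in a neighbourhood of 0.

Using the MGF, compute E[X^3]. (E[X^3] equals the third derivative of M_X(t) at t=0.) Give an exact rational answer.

E[X^3] = D^3[M](0) = 1/2

M_X(t) = ₁F₁(3; 4; t)
D^3[M](t) = ₁F₁(6; 7; t)/2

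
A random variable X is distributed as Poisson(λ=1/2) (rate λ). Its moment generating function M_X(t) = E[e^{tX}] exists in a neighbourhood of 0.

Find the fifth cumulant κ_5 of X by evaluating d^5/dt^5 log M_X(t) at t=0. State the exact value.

M_X(t) = e^(e^(t)/2 - 1/2)
K_X(t) = log M_X(t) = e^(t)/2 - 1/2
K′(t) = e^(t)/2
K′′(t) = e^(t)/2
K′′′(t) = e^(t)/2
K′′′′(t) = e^(t)/2
K′′′′′(t) = e^(t)/2

κ_5 = K′′′′′(0) = 1/2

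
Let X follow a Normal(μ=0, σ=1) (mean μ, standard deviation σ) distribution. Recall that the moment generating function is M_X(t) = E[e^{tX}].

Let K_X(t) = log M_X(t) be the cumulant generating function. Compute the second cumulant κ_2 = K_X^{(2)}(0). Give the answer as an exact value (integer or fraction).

κ_2 = D^2[K](0) = 1

M_X(t) = e^(t^2/2)
K_X(t) = log M_X(t) = t^2/2
D^2[K](t) = 1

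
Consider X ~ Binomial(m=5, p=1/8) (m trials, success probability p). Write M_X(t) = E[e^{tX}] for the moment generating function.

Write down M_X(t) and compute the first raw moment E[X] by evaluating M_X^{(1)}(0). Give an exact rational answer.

M_X(t) = (e^(t)/8 + 7/8)^5
M^(1)(t) = 5*e^(5*t)/32768 + 35*e^(4*t)/8192 + 735*e^(3*t)/16384 + 1715*e^(2*t)/8192 + 12005*e^(t)/32768

E[X] = M^(1)(0) = 5/8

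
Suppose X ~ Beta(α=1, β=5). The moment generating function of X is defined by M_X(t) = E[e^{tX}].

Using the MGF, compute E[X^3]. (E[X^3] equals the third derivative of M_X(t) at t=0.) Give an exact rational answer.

M_X(t) = ₁F₁(1; 6; t)
D^3[M](t) = ₁F₁(4; 9; t)/56

E[X^3] = D^3[M](0) = 1/56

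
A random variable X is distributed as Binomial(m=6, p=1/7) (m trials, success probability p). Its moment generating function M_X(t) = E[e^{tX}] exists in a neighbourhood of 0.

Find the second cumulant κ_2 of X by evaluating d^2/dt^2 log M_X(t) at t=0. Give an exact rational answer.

κ_2 = d^2K/dt^2 |_{t=0} = 36/49

M_X(t) = (e^(t)/7 + 6/7)^6
K_X(t) = log M_X(t) = 6*log(e^(t)/7 + 6/7)
dK/dt = 6*e^(t)/(e^(t) + 6)
d^2K/dt^2 = 36*e^(t)/(e^(2*t) + 12*e^(t) + 36)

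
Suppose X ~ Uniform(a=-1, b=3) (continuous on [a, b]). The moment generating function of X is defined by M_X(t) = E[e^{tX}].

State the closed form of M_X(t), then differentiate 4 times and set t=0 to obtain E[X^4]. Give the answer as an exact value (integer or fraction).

M_X(t) = (e^(3*t) - e^(-t))/(4*t)
M′(t) = (3*t*e^(4*t) + t - e^(4*t) + 1)*e^(-t)/(4*t^2)
M′′(t) = (9*t^2*e^(4*t) - t^2 - 6*t*e^(4*t) - 2*t + 2*e^(4*t) - 2)*e^(-t)/(4*t^3)
M′′′(t) = (27*t^3*e^(4*t) + t^3 - 27*t^2*e^(4*t) + 3*t^2 + 18*t*e^(4*t) + 6*t - 6*e^(4*t) + 6)*e^(-t)/(4*t^4)
M′′′′(t) = (81*t^4*e^(4*t) - t^4 - 108*t^3*e^(4*t) - 4*t^3 + 108*t^2*e^(4*t) - 12*t^2 - 72*t*e^(4*t) - 24*t + 24*e^(4*t) - 24)*e^(-t)/(4*t^5)

E[X^4] = M′′′′(0) = 61/5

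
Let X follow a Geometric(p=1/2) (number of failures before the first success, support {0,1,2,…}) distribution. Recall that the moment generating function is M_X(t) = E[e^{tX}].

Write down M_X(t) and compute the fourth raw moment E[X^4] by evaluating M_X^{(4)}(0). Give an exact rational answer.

E[X^4] = D^4[M](0) = 75

M_X(t) = 1/(2*(1 - e^(t)/2))
D^4[M](t) = (-e^(4*t) - 22*e^(3*t) - 44*e^(2*t) - 8*e^(t))/(e^(5*t) - 10*e^(4*t) + 40*e^(3*t) - 80*e^(2*t) + 80*e^(t) - 32)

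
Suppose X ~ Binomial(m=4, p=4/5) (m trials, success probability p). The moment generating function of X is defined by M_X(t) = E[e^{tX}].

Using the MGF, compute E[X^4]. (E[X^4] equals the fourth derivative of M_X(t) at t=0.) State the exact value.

E[X^4] = D^4[M](0) = 87824/625

M_X(t) = (4*e^(t)/5 + 1/5)^4
D^4[M](t) = 65536*e^(4*t)/625 + 20736*e^(3*t)/625 + 1536*e^(2*t)/625 + 16*e^(t)/625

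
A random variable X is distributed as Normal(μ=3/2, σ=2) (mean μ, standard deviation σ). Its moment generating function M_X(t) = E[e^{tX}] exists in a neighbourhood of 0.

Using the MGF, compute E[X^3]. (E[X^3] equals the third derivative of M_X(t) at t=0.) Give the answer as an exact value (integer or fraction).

E[X^3] = M^(3)(0) = 171/8

M_X(t) = e^(2*t^2 + 3*t/2)
M^(3)(t) = 64*t^3*e^(3*t/2)*e^(2*t^2) + 72*t^2*e^(3*t/2)*e^(2*t^2) + 75*t*e^(3*t/2)*e^(2*t^2) + 171*e^(3*t/2)*e^(2*t^2)/8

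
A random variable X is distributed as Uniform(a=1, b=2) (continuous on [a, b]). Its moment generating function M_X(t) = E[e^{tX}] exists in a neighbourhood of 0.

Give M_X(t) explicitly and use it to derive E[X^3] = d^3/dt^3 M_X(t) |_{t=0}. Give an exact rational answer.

M_X(t) = (e^(2*t) - e^(t))/t
dM/dt = (2*t*e^(2*t) - t*e^(t) - e^(2*t) + e^(t))/t^2
d^2M/dt^2 = (4*t^2*e^(2*t) - t^2*e^(t) - 4*t*e^(2*t) + 2*t*e^(t) + 2*e^(2*t) - 2*e^(t))/t^3
d^3M/dt^3 = (8*t^3*e^(2*t) - t^3*e^(t) - 12*t^2*e^(2*t) + 3*t^2*e^(t) + 12*t*e^(2*t) - 6*t*e^(t) - 6*e^(2*t) + 6*e^(t))/t^4

E[X^3] = d^3M/dt^3 |_{t=0} = 15/4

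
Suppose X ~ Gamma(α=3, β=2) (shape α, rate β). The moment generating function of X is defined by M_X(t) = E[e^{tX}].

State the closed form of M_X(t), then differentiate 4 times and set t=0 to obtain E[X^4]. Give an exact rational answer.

M_X(t) = 8/(2 - t)^3
M^(4)(t) = -2880/(t^7 - 14*t^6 + 84*t^5 - 280*t^4 + 560*t^3 - 672*t^2 + 448*t - 128)

E[X^4] = M^(4)(0) = 45/2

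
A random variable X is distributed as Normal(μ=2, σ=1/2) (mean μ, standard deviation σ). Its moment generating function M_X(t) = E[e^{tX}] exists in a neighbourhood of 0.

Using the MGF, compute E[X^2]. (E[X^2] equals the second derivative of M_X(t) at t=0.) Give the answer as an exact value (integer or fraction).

M_X(t) = e^(t^2/8 + 2*t)
dM/dt = t*e^(2*t)*e^(t^2/8)/4 + 2*e^(2*t)*e^(t^2/8)
d^2M/dt^2 = t^2*e^(2*t)*e^(t^2/8)/16 + t*e^(2*t)*e^(t^2/8) + 17*e^(2*t)*e^(t^2/8)/4

E[X^2] = d^2M/dt^2 |_{t=0} = 17/4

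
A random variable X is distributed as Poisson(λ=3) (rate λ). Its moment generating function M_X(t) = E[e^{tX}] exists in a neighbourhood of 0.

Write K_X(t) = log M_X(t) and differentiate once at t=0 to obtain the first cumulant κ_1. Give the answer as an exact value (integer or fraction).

κ_1 = D[K](0) = 3

M_X(t) = e^(3*e^(t) - 3)
K_X(t) = log M_X(t) = 3*e^(t) - 3
D[K](t) = 3*e^(t)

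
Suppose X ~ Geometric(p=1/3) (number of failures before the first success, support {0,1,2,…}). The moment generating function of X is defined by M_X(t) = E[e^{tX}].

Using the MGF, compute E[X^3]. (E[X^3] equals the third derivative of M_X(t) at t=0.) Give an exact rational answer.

E[X^3] = D^3[M](0) = 74

M_X(t) = 1/(3*(1 - 2*e^(t)/3))
D^3[M](t) = (8*e^(3*t) + 48*e^(2*t) + 18*e^(t))/(16*e^(4*t) - 96*e^(3*t) + 216*e^(2*t) - 216*e^(t) + 81)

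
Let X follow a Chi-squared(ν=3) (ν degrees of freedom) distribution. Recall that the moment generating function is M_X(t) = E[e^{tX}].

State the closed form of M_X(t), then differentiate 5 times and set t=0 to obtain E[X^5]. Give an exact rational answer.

E[X^5] = d^5M/dt^5 |_{t=0} = 10395

M_X(t) = (1 - 2*t)^(-3/2)
dM/dt = 3/(4*t^2*√(1 - 2*t) - 4*t*√(1 - 2*t) + √(1 - 2*t))
d^2M/dt^2 = -15/(8*t^3*√(1 - 2*t) - 12*t^2*√(1 - 2*t) + 6*t*√(1 - 2*t) - √(1 - 2*t))
d^3M/dt^3 = 105/(16*t^4*√(1 - 2*t) - 32*t^3*√(1 - 2*t) + 24*t^2*√(1 - 2*t) - 8*t*√(1 - 2*t) + √(1 - 2*t))
d^4M/dt^4 = -945/(32*t^5*√(1 - 2*t) - 80*t^4*√(1 - 2*t) + 80*t^3*√(1 - 2*t) - 40*t^2*√(1 - 2*t) + 10*t*√(1 - 2*t) - √(1 - 2*t))
d^5M/dt^5 = 10395/(64*t^6*√(1 - 2*t) - 192*t^5*√(1 - 2*t) + 240*t^4*√(1 - 2*t) - 160*t^3*√(1 - 2*t) + 60*t^2*√(1 - 2*t) - 12*t*√(1 - 2*t) + √(1 - 2*t))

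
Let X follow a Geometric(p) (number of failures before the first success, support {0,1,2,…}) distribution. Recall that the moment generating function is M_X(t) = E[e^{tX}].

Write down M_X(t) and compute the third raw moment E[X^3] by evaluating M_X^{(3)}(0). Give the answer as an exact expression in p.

E[X^3] = d^3M/dt^3 |_{t=0} = -1 + 7/p - 12/p^2 + 6/p^3

M_X(t) = p/(-(1 - p)*e^(t) + 1)
dM/dt = (-p^2*e^(t) + p*e^(t))/(p^2*e^(2*t) - 2*p*e^(2*t) + 2*p*e^(t) + e^(2*t) - 2*e^(t) + 1)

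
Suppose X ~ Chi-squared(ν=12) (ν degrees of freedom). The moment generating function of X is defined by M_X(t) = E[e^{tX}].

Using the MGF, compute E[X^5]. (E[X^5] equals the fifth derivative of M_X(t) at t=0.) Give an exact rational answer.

E[X^5] = M^(5)(0) = 967680

M_X(t) = (1 - 2*t)^(-6)
M^(5)(t) = -967680/(2048*t^11 - 11264*t^10 + 28160*t^9 - 42240*t^8 + 42240*t^7 - 29568*t^6 + 14784*t^5 - 5280*t^4 + 1320*t^3 - 220*t^2 + 22*t - 1)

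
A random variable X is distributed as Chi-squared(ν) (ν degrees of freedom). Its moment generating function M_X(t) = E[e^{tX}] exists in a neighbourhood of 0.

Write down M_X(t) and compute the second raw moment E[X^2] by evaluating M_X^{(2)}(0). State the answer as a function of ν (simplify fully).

E[X^2] = M′′(0) = ν*(ν + 2)

M_X(t) = (1 - 2*t)^(-ν/2)
M′(t) = -ν/(2*t*(1 - 2*t)^(ν/2) - (1 - 2*t)^(ν/2))
M′′(t) = (ν^2 + 2*ν)/(4*t^2*(1 - 2*t)^(ν/2) - 4*t*(1 - 2*t)^(ν/2) + (1 - 2*t)^(ν/2))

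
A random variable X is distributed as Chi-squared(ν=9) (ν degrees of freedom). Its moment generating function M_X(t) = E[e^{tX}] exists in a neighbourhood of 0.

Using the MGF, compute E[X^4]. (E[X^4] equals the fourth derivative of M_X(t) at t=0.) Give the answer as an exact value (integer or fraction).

E[X^4] = D^4[M](0) = 19305

M_X(t) = (1 - 2*t)^(-9/2)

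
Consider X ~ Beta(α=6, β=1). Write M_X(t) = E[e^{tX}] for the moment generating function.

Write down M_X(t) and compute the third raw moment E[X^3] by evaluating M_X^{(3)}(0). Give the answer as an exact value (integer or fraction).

M_X(t) = ₁F₁(6; 7; t)
D^3[M](t) = 2*₁F₁(9; 10; t)/3

E[X^3] = D^3[M](0) = 2/3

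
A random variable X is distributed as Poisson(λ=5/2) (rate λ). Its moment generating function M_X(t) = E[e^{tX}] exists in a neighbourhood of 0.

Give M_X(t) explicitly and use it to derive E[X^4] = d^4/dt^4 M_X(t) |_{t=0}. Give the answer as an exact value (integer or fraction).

M_X(t) = e^(5*e^(t)/2 - 5/2)
dM/dt = 5*e^(-5/2)*e^(t)*e^(5*e^(t)/2)/2
d^2M/dt^2 = (25*e^(2*t)*e^(5*e^(t)/2) + 10*e^(t)*e^(5*e^(t)/2))*e^(-5/2)/4
d^3M/dt^3 = (125*e^(3*t)*e^(5*e^(t)/2) + 150*e^(2*t)*e^(5*e^(t)/2) + 20*e^(t)*e^(5*e^(t)/2))*e^(-5/2)/8
d^4M/dt^4 = (625*e^(4*t)*e^(5*e^(t)/2) + 1500*e^(3*t)*e^(5*e^(t)/2) + 700*e^(2*t)*e^(5*e^(t)/2) + 40*e^(t)*e^(5*e^(t)/2))*e^(-5/2)/16

E[X^4] = d^4M/dt^4 |_{t=0} = 2865/16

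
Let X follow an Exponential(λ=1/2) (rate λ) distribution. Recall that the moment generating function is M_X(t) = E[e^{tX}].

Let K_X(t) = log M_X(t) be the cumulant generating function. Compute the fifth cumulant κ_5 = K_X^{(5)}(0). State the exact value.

M_X(t) = 1/(2*(1/2 - t))
K_X(t) = log M_X(t) = -log(1/2 - t) - log(2)
K′(t) = -2/(2*t - 1)
K′′(t) = 4/(4*t^2 - 4*t + 1)
K′′′(t) = -16/(8*t^3 - 12*t^2 + 6*t - 1)
K′′′′(t) = 96/(16*t^4 - 32*t^3 + 24*t^2 - 8*t + 1)
K′′′′′(t) = -768/(32*t^5 - 80*t^4 + 80*t^3 - 40*t^2 + 10*t - 1)

κ_5 = K′′′′′(0) = 768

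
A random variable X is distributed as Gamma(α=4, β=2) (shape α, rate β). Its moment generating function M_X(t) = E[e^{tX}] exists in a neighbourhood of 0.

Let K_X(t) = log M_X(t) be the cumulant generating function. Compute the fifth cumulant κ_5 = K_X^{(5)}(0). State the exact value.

κ_5 = d^5K/dt^5 |_{t=0} = 3

M_X(t) = 16/(2 - t)^4
K_X(t) = log M_X(t) = -4*log(2 - t) + 4*log(2)
dK/dt = -4/(t - 2)
d^2K/dt^2 = 4/(t^2 - 4*t + 4)
d^3K/dt^3 = -8/(t^3 - 6*t^2 + 12*t - 8)
d^4K/dt^4 = 24/(t^4 - 8*t^3 + 24*t^2 - 32*t + 16)
d^5K/dt^5 = -96/(t^5 - 10*t^4 + 40*t^3 - 80*t^2 + 80*t - 32)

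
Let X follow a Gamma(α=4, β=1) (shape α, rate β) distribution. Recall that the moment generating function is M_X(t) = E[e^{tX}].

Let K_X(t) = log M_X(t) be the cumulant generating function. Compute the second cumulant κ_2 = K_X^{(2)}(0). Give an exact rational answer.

κ_2 = K′′(0) = 4

M_X(t) = (1 - t)^(-4)
K_X(t) = log M_X(t) = -4*log(1 - t)
K′(t) = -4/(t - 1)
K′′(t) = 4/(t^2 - 2*t + 1)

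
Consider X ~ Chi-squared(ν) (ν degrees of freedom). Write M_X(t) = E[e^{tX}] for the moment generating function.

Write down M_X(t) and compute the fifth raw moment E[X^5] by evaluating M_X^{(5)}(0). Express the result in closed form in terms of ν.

E[X^5] = M^(5)(0) = ν*(ν^4 + 20*ν^3 + 140*ν^2 + 400*ν + 384)

M_X(t) = (1 - 2*t)^(-ν/2)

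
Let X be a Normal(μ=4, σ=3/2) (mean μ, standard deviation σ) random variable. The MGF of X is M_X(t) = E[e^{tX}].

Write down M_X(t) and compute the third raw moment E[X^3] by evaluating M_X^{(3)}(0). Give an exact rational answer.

E[X^3] = M^(3)(0) = 91

M_X(t) = e^(9*t^2/8 + 4*t)
M^(3)(t) = 729*t^3*e^(4*t)*e^(9*t^2/8)/64 + 243*t^2*e^(4*t)*e^(9*t^2/8)/4 + 1971*t*e^(4*t)*e^(9*t^2/8)/16 + 91*e^(4*t)*e^(9*t^2/8)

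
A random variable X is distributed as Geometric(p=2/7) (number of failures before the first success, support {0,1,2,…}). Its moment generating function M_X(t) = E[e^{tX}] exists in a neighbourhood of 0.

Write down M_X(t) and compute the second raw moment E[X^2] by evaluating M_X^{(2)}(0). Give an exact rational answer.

E[X^2] = d^2M/dt^2 |_{t=0} = 15

M_X(t) = 2/(7*(1 - 5*e^(t)/7))
dM/dt = 10*e^(t)/(25*e^(2*t) - 70*e^(t) + 49)
d^2M/dt^2 = (-50*e^(2*t) - 70*e^(t))/(125*e^(3*t) - 525*e^(2*t) + 735*e^(t) - 343)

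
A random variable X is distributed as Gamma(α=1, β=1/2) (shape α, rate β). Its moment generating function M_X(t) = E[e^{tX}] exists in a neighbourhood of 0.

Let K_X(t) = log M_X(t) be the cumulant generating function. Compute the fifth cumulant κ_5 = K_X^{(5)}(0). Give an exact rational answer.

M_X(t) = 1/(2*(1/2 - t))
K_X(t) = log M_X(t) = -log(1/2 - t) - log(2)
D^5[K](t) = -768/(32*t^5 - 80*t^4 + 80*t^3 - 40*t^2 + 10*t - 1)

κ_5 = D^5[K](0) = 768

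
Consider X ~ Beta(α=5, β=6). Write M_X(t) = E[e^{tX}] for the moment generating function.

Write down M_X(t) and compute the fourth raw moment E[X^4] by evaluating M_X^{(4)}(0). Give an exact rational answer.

M_X(t) = ₁F₁(5; 11; t)
dM/dt = 5*₁F₁(6; 12; t)/11
d^2M/dt^2 = 5*₁F₁(7; 13; t)/22
d^3M/dt^3 = 35*₁F₁(8; 14; t)/286
d^4M/dt^4 = 10*₁F₁(9; 15; t)/143

E[X^4] = d^4M/dt^4 |_{t=0} = 10/143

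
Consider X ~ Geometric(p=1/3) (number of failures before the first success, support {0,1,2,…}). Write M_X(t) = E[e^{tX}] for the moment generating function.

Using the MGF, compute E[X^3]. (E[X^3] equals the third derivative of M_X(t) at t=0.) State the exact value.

E[X^3] = d^3M/dt^3 |_{t=0} = 74

M_X(t) = 1/(3*(1 - 2*e^(t)/3))
dM/dt = 2*e^(t)/(4*e^(2*t) - 12*e^(t) + 9)
d^2M/dt^2 = (-4*e^(2*t) - 6*e^(t))/(8*e^(3*t) - 36*e^(2*t) + 54*e^(t) - 27)
d^3M/dt^3 = (8*e^(3*t) + 48*e^(2*t) + 18*e^(t))/(16*e^(4*t) - 96*e^(3*t) + 216*e^(2*t) - 216*e^(t) + 81)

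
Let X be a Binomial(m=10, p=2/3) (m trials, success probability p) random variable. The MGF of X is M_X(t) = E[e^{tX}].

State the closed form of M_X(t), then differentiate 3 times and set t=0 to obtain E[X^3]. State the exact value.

E[X^3] = d^3M/dt^3 |_{t=0} = 340

M_X(t) = (2*e^(t)/3 + 1/3)^10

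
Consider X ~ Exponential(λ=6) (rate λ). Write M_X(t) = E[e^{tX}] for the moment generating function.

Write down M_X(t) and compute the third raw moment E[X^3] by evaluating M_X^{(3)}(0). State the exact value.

E[X^3] = D^3[M](0) = 1/36

M_X(t) = 6/(6 - t)
D^3[M](t) = 36/(t^4 - 24*t^3 + 216*t^2 - 864*t + 1296)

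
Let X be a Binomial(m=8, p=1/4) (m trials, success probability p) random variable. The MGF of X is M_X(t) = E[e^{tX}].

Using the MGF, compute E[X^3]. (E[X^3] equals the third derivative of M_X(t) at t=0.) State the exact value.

E[X^3] = M^(3)(0) = 71/4

M_X(t) = (e^(t)/4 + 3/4)^8
M^(3)(t) = e^(8*t)/128 + 1029*e^(7*t)/8192 + 1701*e^(6*t)/2048 + 23625*e^(5*t)/8192 + 2835*e^(4*t)/512 + 45927*e^(3*t)/8192 + 5103*e^(2*t)/2048 + 2187*e^(t)/8192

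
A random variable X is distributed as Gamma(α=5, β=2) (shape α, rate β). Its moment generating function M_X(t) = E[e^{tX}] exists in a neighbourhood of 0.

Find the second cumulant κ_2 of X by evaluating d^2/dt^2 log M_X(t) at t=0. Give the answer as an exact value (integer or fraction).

κ_2 = K′′(0) = 5/4

M_X(t) = 32/(2 - t)^5
K_X(t) = log M_X(t) = -5*log(2 - t) + 5*log(2)
K′(t) = -5/(t - 2)
K′′(t) = 5/(t^2 - 4*t + 4)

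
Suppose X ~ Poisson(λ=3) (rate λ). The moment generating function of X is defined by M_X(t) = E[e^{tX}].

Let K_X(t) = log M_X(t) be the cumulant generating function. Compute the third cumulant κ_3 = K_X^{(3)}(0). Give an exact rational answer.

κ_3 = K′′′(0) = 3

M_X(t) = e^(3*e^(t) - 3)
K_X(t) = log M_X(t) = 3*e^(t) - 3
K′(t) = 3*e^(t)
K′′(t) = 3*e^(t)
K′′′(t) = 3*e^(t)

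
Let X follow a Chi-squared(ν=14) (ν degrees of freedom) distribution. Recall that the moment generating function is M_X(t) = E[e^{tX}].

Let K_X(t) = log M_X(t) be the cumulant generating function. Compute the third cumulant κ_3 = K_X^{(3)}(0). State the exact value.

κ_3 = K′′′(0) = 112

M_X(t) = (1 - 2*t)^(-7)
K_X(t) = log M_X(t) = -7*log(1 - 2*t)
K′(t) = -14/(2*t - 1)
K′′(t) = 28/(4*t^2 - 4*t + 1)
K′′′(t) = -112/(8*t^3 - 12*t^2 + 6*t - 1)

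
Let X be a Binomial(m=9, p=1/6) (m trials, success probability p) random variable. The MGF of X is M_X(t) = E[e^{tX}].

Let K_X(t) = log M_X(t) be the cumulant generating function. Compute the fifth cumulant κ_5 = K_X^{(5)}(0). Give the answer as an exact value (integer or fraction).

M_X(t) = (e^(t)/6 + 5/6)^9
K_X(t) = log M_X(t) = 9*log(e^(t)/6 + 5/6)
dK/dt = 9*e^(t)/(e^(t) + 5)
d^2K/dt^2 = 45*e^(t)/(e^(2*t) + 10*e^(t) + 25)
d^3K/dt^3 = (-45*e^(2*t) + 225*e^(t))/(e^(3*t) + 15*e^(2*t) + 75*e^(t) + 125)
d^4K/dt^4 = (45*e^(3*t) - 900*e^(2*t) + 1125*e^(t))/(e^(4*t) + 20*e^(3*t) + 150*e^(2*t) + 500*e^(t) + 625)
d^5K/dt^5 = (-45*e^(4*t) + 2475*e^(3*t) - 12375*e^(2*t) + 5625*e^(t))/(e^(5*t) + 25*e^(4*t) + 250*e^(3*t) + 1250*e^(2*t) + 3125*e^(t) + 3125)

κ_5 = d^5K/dt^5 |_{t=0} = -5/9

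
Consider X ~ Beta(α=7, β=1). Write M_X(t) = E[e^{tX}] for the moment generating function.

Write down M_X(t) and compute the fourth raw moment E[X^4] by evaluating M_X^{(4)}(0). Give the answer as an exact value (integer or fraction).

M_X(t) = ₁F₁(7; 8; t)
M^(4)(t) = 7*₁F₁(11; 12; t)/11

E[X^4] = M^(4)(0) = 7/11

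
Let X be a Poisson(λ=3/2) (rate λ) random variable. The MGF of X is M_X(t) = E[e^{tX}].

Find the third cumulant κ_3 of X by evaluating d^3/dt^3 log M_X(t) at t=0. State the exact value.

M_X(t) = e^(3*e^(t)/2 - 3/2)
K_X(t) = log M_X(t) = 3*e^(t)/2 - 3/2
D^3[K](t) = 3*e^(t)/2

κ_3 = D^3[K](0) = 3/2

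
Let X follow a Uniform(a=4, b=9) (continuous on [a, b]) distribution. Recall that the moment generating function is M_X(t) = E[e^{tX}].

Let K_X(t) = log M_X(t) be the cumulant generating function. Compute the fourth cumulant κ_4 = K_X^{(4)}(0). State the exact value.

M_X(t) = (e^(9*t) - e^(4*t))/(5*t)
K_X(t) = log M_X(t) = -log(t) + log(e^(9*t) - e^(4*t)) - log(5)
K′(t) = (9*t*e^(5*t) - 4*t - e^(5*t) + 1)/(t*e^(5*t) - t)
K′′(t) = (-25*t^2*e^(5*t) + e^(10*t) - 2*e^(5*t) + 1)/(t^2*e^(10*t) - 2*t^2*e^(5*t) + t^2)
K′′′(t) = (125*t^3*e^(10*t) + 125*t^3*e^(5*t) - 2*e^(15*t) + 6*e^(10*t) - 6*e^(5*t) + 2)/(t^3*e^(15*t) - 3*t^3*e^(10*t) + 3*t^3*e^(5*t) - t^3)

κ_4 = K′′′′(0) = -125/24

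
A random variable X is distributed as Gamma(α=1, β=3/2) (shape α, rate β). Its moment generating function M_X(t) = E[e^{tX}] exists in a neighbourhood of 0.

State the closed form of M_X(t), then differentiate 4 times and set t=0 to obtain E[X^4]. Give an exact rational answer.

M_X(t) = 3/(2*(3/2 - t))
D^4[M](t) = -1152/(32*t^5 - 240*t^4 + 720*t^3 - 1080*t^2 + 810*t - 243)

E[X^4] = D^4[M](0) = 128/27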